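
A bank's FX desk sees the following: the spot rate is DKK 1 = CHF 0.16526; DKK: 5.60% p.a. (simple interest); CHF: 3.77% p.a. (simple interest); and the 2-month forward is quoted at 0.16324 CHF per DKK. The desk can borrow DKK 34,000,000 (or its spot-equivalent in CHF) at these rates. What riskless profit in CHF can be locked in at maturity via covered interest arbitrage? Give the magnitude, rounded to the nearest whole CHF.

T = 2/12 years.
Keep in DKK, deliver into the forward: 34,000,000·1.009333333·0.16324 = CHF 5,601,961.49.
Swap to CHF now, deposit: 34,000,000·0.16526·1.006283333 = CHF 5,654,145.04.
The quoted forward undervalues DKK, so borrow DKK, convert to CHF at spot, deposit the CHF at 3.77%, and buy DKK forward at 0.16324 to cover the loan.
The gap between the two covered legs is CHF 52,184.

CHF 52,184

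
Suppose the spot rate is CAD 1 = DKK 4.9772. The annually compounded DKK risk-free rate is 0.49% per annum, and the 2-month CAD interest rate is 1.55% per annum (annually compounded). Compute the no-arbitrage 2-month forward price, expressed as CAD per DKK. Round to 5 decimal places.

0.20127

T = 2/12 years.
DKK growth factor: (1 + 0.0049)^(2/12) = 1.000815.
CAD accumulates by (1 + 0.0155)^(2/12) = 1.0025668.
So F = 4.9772 × 1.000815 / 1.0025668 = 4.968503 (DKK/CAD).
Quoted the other way: 1/4.968503 = 0.20127 CAD per DKK.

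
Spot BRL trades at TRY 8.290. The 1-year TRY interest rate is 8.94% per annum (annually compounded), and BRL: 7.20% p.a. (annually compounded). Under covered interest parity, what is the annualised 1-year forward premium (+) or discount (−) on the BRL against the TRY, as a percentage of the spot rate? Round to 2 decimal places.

T = 1 year.
F = S · g_TRY/g_BRL = 8.29 × 1.089400/1.072000 = 8.424558.
(F − S)/S ÷ T = (8.424558 − 8.29)/8.29/1 = 0.016231 → 1.62%.

+1.62%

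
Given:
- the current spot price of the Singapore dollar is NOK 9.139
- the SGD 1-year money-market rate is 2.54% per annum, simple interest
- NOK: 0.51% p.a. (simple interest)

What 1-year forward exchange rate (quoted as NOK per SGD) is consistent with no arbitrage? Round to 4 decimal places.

8.9581

T = 1 year.
NOK growth factor: 1 + 0.0051×1 = 1.005100.
SGD growth factor: 1 + 0.0254×1 = 1.025400.
So F = 9.139 × 1.005100 / 1.025400 = 8.958074 (NOK/SGD).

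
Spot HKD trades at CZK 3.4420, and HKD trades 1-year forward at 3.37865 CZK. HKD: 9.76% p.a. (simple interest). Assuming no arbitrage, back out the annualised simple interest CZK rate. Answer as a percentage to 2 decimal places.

T = 1 year.
F/S = 3.37865/3.442 = 0.9815950 = (growth of CZK) / (growth of HKD).
The HKD side grows by 1 + 0.0976×1 = 1.097600.
Hence g_CZK = 1.0773987.
(1.0773987 − 1)/T = 0.077399, i.e. 7.74%.

7.74%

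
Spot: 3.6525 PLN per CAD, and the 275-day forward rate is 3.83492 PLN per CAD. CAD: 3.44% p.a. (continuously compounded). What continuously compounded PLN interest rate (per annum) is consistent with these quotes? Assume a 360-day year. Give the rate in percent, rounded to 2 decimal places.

9.82%

T = 275/360 years.
By CIP, F/S equals the PLN-to-CAD growth ratio: 3.83492/3.6525 = 1.0499439.
CAD growth factor: e^(0.0344×275/360) = 1.0266261.
Hence g_PLN = 1.0778998.
r = ln(1.0778998)/(275/360) = 0.098201 → 9.82%.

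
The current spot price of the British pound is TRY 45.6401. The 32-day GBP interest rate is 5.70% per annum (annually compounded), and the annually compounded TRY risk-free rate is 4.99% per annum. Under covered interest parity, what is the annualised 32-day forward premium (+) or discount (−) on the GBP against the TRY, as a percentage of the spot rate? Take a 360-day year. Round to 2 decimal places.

T = 32/360 years.
No-arbitrage forward: 45.6401 × 1.0043378 / 1.0049397 = 45.6127643 TRY/GBP.
Annualised premium = (F − S)/S × (1/T) = (45.6127643 − 45.6401)/45.6401 ÷ (32/360) = -0.67%.

-0.67%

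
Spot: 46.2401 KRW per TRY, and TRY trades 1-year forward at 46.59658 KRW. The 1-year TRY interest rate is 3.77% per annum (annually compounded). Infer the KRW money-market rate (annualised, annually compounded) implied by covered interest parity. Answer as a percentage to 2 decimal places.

4.57%

T = 1 year.
F/S = 46.59658/46.2401 = 1.0077093 = (growth of KRW) / (growth of TRY).
TRY growth factor: (1 + 0.0377)^1 = 1.037700.
So the KRW growth factor = 1.0456999.
r = 1.0456999^(1/1) − 1 = 0.045700 → 4.57%.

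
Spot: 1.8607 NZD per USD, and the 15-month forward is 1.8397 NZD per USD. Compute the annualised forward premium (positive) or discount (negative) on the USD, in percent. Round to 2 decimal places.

-0.90%

T = 15/12 years.
USD trades forward at -1.12861% vs spot over the period.
Annualise by dividing by T: -0.0112861 / (15/12) = -0.009029 → -0.90%.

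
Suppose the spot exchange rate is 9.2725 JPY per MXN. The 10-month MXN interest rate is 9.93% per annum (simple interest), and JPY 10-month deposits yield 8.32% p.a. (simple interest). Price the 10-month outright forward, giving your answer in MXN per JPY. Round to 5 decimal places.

0.10920

T = 10/12 years.
JPY accumulates by 1 + 0.0832×10/12 = 1.0693333.
MXN accumulates by 1 + 0.0993×10/12 = 1.082750.
CIP: F = S · (grow JPY)/(grow MXN) = 9.2725 × 1.0693333/1.082750 = 9.157602 JPY per MXN.
Invert for MXN per JPY: 1 / 9.157602 = 0.10920.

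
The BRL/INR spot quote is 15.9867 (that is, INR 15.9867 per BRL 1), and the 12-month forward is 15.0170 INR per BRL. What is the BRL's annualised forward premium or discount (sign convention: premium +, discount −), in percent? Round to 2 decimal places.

-6.07%

T = 1 year.
Period premium: (15.0170 − 15.9867)/15.9867 = -0.0606567.
Annualise by dividing by T: -0.0606567 / 1 = -0.060657 → -6.07%.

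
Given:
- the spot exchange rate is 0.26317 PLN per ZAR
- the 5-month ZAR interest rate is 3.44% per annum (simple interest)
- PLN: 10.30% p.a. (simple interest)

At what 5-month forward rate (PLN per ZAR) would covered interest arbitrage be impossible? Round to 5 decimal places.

T = 5/12 years.
PLN growth factor: 1 + 0.1030×5/12 = 1.0429167.
ZAR accumulates by 1 + 0.0344×5/12 = 1.0143333.
So F = 0.26317 × 1.0429167 / 1.0143333 = 0.2705860 (PLN/ZAR).

0.27059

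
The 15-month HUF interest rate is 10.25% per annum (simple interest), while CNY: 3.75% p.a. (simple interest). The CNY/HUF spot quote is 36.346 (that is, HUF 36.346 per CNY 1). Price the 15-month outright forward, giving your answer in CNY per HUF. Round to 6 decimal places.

0.025532

T = 15/12 years.
Growth of 1 HUF over T: 1 + 0.1025×15/12 = 1.128125.
Growth of 1 CNY over T: 1 + 0.0375×15/12 = 1.046875.
So F = 36.346 × 1.128125 / 1.046875 = 39.16688 (HUF/CNY).
Quoted the other way: 1/39.16688 = 0.025532 CNY per HUF.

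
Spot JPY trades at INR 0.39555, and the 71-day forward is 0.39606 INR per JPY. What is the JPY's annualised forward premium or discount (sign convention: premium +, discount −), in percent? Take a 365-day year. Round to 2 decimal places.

T = 71/365 years.
JPY trades forward at +0.12893% vs spot over the period.
Per annum: 0.0012893 / (71/365) = 0.006628 = 0.66%.

+0.66%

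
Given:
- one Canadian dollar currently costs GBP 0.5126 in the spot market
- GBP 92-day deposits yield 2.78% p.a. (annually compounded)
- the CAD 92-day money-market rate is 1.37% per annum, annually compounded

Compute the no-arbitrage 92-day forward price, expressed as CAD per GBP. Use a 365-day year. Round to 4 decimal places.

T = 92/365 years.
GBP accumulates by (1 + 0.0278)^(92/365) = 1.0069354.
Growth of 1 CAD over T: (1 + 0.0137)^(92/365) = 1.0034356.
So F = 0.5126 × 1.0069354 / 1.0034356 = 0.5143879 (GBP/CAD).
Invert for CAD per GBP: 1 / 0.5143879 = 1.9441.

1.9441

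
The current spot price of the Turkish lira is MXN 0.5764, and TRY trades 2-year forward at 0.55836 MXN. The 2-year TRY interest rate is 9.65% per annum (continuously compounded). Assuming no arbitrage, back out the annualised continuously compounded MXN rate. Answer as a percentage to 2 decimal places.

T = 2 years.
CIP gives F = S · g_MXN/g_TRY, so g_MXN/g_TRY = 0.55836/0.5764 = 0.9687023.
The TRY side grows by e^(0.0965×2) = 1.2128828.
Hence g_MXN = 1.1749224.
Take logs: ln 1.1749224 / 2 = 0.080601, so 8.06%.

8.06%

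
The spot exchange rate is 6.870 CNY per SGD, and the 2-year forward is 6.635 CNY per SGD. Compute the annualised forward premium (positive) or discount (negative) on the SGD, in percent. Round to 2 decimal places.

-1.71%

T = 2 years.
(F − S)/S = (6.635 − 6.87)/6.87 = -0.0342067.
Annualise by dividing by T: -0.0342067 / 2 = -0.017103 → -1.71%.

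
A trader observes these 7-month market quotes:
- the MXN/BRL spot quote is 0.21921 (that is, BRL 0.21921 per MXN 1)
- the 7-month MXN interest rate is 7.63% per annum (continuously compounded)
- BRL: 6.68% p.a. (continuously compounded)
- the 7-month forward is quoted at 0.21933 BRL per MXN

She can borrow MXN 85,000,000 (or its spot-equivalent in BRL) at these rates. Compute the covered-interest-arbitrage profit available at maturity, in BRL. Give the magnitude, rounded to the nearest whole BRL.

T = 7/12 years.
Route A — deposit MXN, sell forward: 85,000,000 × 1.0455136893 × 0.21933 = BRL 19,491,563.99.
Route B — convert at spot, deposit BRL: 85,000,000 × 0.21921 × 1.0397358252 = BRL 19,373,241.67.
The quoted forward overvalues MXN, so borrow BRL, buy MXN at spot, deposit the MXN at 7.63%, and sell the proceeds forward at 0.21933.
Arbitrage profit = |19,491,563.99 − 19,373,241.67| = BRL 118,322.

BRL 118,322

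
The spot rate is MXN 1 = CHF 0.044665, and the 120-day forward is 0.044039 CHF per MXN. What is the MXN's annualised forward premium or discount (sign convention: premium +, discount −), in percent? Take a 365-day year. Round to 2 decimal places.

-4.26%

T = 120/365 years.
Period premium: (0.044039 − 0.044665)/0.044665 = -0.0140154.
Per annum: -0.0140154 / (120/365) = -0.042630 = -4.26%.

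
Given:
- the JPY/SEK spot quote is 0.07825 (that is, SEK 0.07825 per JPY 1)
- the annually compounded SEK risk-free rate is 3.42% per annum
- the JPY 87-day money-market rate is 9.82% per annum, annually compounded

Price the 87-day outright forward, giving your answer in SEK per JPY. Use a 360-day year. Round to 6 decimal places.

T = 87/360 years.
SEK growth factor: (1 + 0.0342)^(87/360) = 1.0081599.
JPY growth factor: (1 + 0.0982)^(87/360) = 1.0228957.
So F = 0.07825 × 1.0081599 / 1.0228957 = 0.07712273 (SEK/JPY).

0.077123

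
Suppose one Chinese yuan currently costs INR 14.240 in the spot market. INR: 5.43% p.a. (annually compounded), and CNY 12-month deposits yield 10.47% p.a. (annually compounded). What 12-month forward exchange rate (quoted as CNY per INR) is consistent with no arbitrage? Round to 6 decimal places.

0.073582

T = 1 year.
INR accumulates by (1 + 0.0543)^1 = 1.054300.
Growth of 1 CNY over T: (1 + 0.1047)^1 = 1.104700.
Forward (INR per CNY) = 14.24 × 1.054300 / 1.104700 = 13.59032.
Invert for CNY per INR: 1 / 13.59032 = 0.073582.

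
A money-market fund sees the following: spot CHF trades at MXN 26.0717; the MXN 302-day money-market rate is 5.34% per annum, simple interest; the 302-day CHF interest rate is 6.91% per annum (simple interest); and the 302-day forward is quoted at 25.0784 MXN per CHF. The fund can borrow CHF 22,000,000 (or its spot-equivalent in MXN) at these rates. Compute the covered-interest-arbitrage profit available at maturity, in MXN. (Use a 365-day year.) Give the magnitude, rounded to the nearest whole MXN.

MXN 15,651,133

T = 302/365 years.
Route A — deposit CHF, sell forward: 22,000,000 × 1.05717315068 × 25.0784 = MXN 583,268,645.12.
Route B — convert at spot, deposit MXN: 22,000,000 × 26.0717 × 1.0441830137 = MXN 598,919,778.12.
The quoted forward undervalues CHF, so borrow CHF, convert to MXN at spot, deposit the MXN at 5.34%, and buy CHF forward at 25.0784 to cover the loan.
The gap between the two covered legs is MXN 15,651,133.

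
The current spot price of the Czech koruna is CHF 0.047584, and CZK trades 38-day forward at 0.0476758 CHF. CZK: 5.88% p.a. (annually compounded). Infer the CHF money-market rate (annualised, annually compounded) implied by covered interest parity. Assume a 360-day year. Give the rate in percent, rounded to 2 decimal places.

T = 38/360 years.
By CIP, F/S equals the CHF-to-CZK growth ratio: 0.0476758/0.047584 = 1.0019292.
The CZK side grows by (1 + 0.0588)^(38/360) = 1.0060493.
That pins the CHF growth at 1.0079902.
Annualise: 1.0079902^(360/38) − 1 = 0.078311 = 7.83%.

7.83%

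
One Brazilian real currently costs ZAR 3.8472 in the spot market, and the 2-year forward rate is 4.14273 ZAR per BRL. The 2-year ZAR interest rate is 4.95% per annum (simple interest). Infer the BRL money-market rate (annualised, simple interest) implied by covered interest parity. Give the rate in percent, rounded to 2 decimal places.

T = 2 years.
By CIP, F/S equals the ZAR-to-BRL growth ratio: 4.14273/3.8472 = 1.0768169.
The ZAR side grows by 1 + 0.0495×2 = 1.099000.
Hence g_BRL = 1.0206006.
r = (1.0206006 − 1)/2 = 0.010300 → 1.03%.

1.03%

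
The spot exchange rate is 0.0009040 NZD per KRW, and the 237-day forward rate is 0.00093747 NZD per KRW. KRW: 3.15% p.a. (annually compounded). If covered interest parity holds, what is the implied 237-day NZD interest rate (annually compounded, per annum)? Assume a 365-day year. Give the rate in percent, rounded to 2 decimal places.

9.09%

T = 237/365 years.
F/S = 0.00093747/0.000904 = 1.0370243 = (growth of NZD) / (growth of KRW).
KRW growth factor: (1 + 0.0315)^(237/365) = 1.020342.
Hence g_NZD = 1.0581194.
Annualise: 1.0581194^(365/237) − 1 = 0.090901 = 9.09%.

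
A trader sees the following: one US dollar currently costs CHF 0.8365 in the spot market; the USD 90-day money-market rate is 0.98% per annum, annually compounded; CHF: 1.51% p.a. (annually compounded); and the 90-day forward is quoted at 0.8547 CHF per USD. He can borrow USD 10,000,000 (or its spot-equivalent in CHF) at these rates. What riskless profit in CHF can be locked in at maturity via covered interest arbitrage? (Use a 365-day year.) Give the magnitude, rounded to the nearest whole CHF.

T = 90/365 years.
Keep in USD, deliver into the forward: 10,000,000·1.002407568·0.8547 = CHF 8,567,577.48.
Swap to CHF now, deposit: 10,000,000·0.8365·1.003702293 = CHF 8,395,969.68.
The quoted forward overvalues USD, so borrow CHF, buy USD at spot, deposit the USD at 0.98%, and sell the proceeds forward at 0.8547.
Profit = 8,567,577.48 − 8,395,969.68 = CHF 171,608.

CHF 171,608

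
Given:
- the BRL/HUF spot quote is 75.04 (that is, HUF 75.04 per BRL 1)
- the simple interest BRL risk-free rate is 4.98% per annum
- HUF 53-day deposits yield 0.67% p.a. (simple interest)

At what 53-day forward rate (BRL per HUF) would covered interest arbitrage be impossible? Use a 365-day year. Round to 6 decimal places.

0.013410

T = 53/365 years.
HUF growth factor: 1 + 0.0067×53/365 = 1.0009729.
Growth of 1 BRL over T: 1 + 0.0498×53/365 = 1.0072312.
So F = 75.04 × 1.0009729 / 1.0072312 = 74.57375 (HUF/BRL).
Invert for BRL per HUF: 1 / 74.57375 = 0.013410.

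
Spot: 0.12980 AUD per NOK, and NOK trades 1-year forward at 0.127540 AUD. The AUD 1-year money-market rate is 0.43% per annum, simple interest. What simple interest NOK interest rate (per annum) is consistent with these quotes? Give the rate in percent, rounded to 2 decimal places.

2.21%

T = 1 year.
By CIP, F/S equals the AUD-to-NOK growth ratio: 0.12754/0.1298 = 0.9825886.
The AUD side grows by 1 + 0.0043×1 = 1.004300.
So the NOK growth factor = 1.0220961.
(1.0220961 − 1)/T = 0.022096, i.e. 2.21%.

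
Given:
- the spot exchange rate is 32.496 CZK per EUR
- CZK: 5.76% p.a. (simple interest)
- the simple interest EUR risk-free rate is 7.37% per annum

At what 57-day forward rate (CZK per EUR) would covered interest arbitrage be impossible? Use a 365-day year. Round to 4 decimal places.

32.4152

T = 57/365 years.
Growth of 1 CZK over T: 1 + 0.0576×57/365 = 1.00899507.
EUR accumulates by 1 + 0.0737×57/365 = 1.01150932.
CIP: F = S · (grow CZK)/(grow EUR) = 32.496 × 1.00899507/1.01150932 = 32.415227 CZK per EUR.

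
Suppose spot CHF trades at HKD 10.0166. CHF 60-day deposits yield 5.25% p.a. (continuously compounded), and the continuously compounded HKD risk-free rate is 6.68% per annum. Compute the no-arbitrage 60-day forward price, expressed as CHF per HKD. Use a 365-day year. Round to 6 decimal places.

T = 60/365 years.
HKD accumulates by e^(0.0668×60/365) = 1.0110413.
CHF growth factor: e^(0.0525×60/365) = 1.0086675.
Forward (HKD per CHF) = 10.0166 × 1.0110413 / 1.0086675 = 10.04017.
Invert for CHF per HKD: 1 / 10.04017 = 0.099600.

0.099600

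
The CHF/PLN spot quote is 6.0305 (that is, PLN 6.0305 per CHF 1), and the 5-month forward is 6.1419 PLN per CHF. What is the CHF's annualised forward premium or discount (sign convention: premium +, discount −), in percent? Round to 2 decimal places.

+4.43%

T = 5/12 years.
(F − S)/S = (6.1419 − 6.0305)/6.0305 = 0.0184728.
Per annum: 0.0184728 / (5/12) = 0.044335 = 4.43%.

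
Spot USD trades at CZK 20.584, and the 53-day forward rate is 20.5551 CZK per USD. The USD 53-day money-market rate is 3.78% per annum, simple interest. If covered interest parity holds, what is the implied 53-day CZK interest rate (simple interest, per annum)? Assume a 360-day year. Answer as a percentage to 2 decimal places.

2.82%

T = 53/360 years.
By CIP, F/S equals the CZK-to-USD growth ratio: 20.5551/20.584 = 0.9985960.
The USD side grows by 1 + 0.0378×53/360 = 1.005565.
That pins the CZK growth at 1.0041532.
r = (1.0041532 − 1)/(53/360) = 0.028210 → 2.82%.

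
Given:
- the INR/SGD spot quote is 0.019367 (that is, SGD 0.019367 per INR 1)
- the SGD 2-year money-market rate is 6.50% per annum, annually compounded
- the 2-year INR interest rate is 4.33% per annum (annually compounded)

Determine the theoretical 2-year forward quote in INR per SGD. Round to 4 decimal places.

49.5515

T = 2 years.
Growth of 1 SGD over T: (1 + 0.0650)^2 = 1.134225.
INR accumulates by (1 + 0.0433)^2 = 1.08847489.
So F = 0.019367 × 1.134225 / 1.08847489 = 0.020181022 (SGD/INR).
Invert for INR per SGD: 1 / 0.020181022 = 49.5515.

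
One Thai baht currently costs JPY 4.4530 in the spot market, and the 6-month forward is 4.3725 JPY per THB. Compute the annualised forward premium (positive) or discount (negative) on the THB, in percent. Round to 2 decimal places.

-3.62%

T = 6/12 years.
Period premium: (4.3725 − 4.453)/4.453 = -0.0180777.
Annualise by dividing by T: -0.0180777 / (6/12) = -0.036155 → -3.62%.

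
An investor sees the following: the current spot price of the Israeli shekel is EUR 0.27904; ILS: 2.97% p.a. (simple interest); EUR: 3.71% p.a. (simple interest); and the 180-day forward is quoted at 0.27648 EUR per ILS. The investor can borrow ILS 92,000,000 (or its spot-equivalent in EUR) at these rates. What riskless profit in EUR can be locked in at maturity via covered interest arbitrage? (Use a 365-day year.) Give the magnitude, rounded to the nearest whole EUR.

T = 180/365 years.
Invest the ILS and cover forward: 92,000,000 × 1.0146465753 × 0.27648 = EUR 25,808,712.63.
Convert at spot and invest in EUR: 92,000,000 × 0.27904 × 1.0182958904 = EUR 26,141,366.24.
The quoted forward undervalues ILS, so borrow ILS, convert to EUR at spot, deposit the EUR at 3.71%, and buy ILS forward at 0.27648 to cover the loan.
The gap between the two covered legs is EUR 332,654.

EUR 332,654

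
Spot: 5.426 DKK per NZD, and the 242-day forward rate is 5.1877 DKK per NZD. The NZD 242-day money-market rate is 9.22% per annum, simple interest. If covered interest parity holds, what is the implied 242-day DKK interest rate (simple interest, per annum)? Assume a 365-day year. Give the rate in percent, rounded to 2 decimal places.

T = 242/365 years.
By CIP, F/S equals the DKK-to-NZD growth ratio: 5.1877/5.426 = 0.9560818.
NZD growth factor: 1 + 0.0922×242/365 = 1.0611299.
Hence g_DKK = 1.014527.
r = (1.014527 − 1)/(242/365) = 0.021911 → 2.19%.

2.19%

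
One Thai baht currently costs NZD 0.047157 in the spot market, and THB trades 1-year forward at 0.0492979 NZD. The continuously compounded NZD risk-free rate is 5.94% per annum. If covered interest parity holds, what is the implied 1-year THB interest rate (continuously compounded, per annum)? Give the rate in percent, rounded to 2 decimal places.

T = 1 year.
F/S = 0.0492979/0.047157 = 1.0453994 = (growth of NZD) / (growth of THB).
NZD growth factor: e^(0.0594×1) = 1.0611996.
So the THB growth factor = 1.015114.
r = ln(1.015114)/1 = 0.015001 → 1.50%.

1.50%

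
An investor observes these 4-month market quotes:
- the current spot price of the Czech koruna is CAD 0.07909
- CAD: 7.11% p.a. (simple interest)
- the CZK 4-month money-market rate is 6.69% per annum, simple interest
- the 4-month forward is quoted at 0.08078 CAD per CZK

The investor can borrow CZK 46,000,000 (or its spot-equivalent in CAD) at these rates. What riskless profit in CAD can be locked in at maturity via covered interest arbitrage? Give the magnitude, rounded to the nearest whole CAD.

CAD 74,380

T = 4/12 years.
Route A — deposit CZK, sell forward: 46,000,000 × 1.022300 × 0.08078 = CAD 3,798,744.12.
Route B — convert at spot, deposit CAD: 46,000,000 × 0.07909 × 1.023700 = CAD 3,724,363.92.
The quoted forward overvalues CZK, so borrow CAD, buy CZK at spot, deposit the CZK at 6.69%, and sell the proceeds forward at 0.08078.
Arbitrage profit = |3,798,744.12 − 3,724,363.92| = CAD 74,380.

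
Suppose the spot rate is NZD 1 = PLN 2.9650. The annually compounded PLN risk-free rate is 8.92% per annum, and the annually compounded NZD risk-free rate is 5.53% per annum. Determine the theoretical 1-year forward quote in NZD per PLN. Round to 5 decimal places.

T = 1 year.
Growth of 1 PLN over T: (1 + 0.0892)^1 = 1.089200.
NZD accumulates by (1 + 0.0553)^1 = 1.055300.
CIP: F = S · (grow PLN)/(grow NZD) = 2.965 × 1.089200/1.055300 = 3.060246 PLN per NZD.
Quoted the other way: 1/3.060246 = 0.32677 NZD per PLN.

0.32677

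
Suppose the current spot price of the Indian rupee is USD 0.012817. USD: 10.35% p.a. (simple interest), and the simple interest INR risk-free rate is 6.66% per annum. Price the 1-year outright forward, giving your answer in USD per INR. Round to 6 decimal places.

0.013260

T = 1 year.
USD growth factor: 1 + 0.1035×1 = 1.103500.
INR growth factor: 1 + 0.0666×1 = 1.066600.
Forward (USD per INR) = 0.012817 × 1.103500 / 1.066600 = 0.01326042.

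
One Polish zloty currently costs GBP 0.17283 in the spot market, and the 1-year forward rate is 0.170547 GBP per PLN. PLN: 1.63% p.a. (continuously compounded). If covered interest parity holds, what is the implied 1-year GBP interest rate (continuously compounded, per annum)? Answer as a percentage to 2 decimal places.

T = 1 year.
F/S = 0.170547/0.17283 = 0.9867905 = (growth of GBP) / (growth of PLN).
PLN growth factor: e^(0.0163×1) = 1.0164336.
That pins the GBP growth at 1.003007.
Take logs: ln 1.003007 / 1 = 0.003002, so 0.30%.

0.30%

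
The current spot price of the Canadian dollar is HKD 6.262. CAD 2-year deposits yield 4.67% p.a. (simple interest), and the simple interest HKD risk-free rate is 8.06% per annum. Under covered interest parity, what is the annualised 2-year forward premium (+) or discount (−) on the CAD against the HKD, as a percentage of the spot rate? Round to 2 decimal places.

T = 2 years.
F = S · g_HKD/g_CAD = 6.262 × 1.161200/1.093400 = 6.650297.
Annualised premium = (F − S)/S × (1/T) = (6.650297 − 6.262)/6.262 ÷ 2 = 3.10%.

+3.10%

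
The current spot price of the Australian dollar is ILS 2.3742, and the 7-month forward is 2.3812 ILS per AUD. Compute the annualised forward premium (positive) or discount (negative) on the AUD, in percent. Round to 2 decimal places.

T = 7/12 years.
(F − S)/S = (2.3812 − 2.3742)/2.3742 = 0.0029484.
Annualise by dividing by T: 0.0029484 / (7/12) = 0.005054 → 0.51%.

+0.51%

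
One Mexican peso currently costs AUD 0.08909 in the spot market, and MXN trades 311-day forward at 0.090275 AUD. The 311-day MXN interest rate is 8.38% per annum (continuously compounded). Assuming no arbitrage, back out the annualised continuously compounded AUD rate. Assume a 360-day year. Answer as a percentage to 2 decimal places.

T = 311/360 years.
By CIP, F/S equals the AUD-to-MXN growth ratio: 0.090275/0.08909 = 1.0133012.
MXN growth factor: e^(0.0838×311/360) = 1.0750787.
Hence g_AUD = 1.0893785.
r = ln(1.0893785)/(311/360) = 0.099095 → 9.91%.

9.91%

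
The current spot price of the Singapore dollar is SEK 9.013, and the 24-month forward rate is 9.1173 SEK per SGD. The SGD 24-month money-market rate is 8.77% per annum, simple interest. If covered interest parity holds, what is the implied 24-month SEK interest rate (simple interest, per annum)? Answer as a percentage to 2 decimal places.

9.45%

T = 2 years.
F/S = 9.1173/9.013 = 1.0115722 = (growth of SEK) / (growth of SGD).
The SGD side grows by 1 + 0.0877×2 = 1.175400.
So the SEK growth factor = 1.189002.
(1.189002 − 1)/T = 0.094501, i.e. 9.45%.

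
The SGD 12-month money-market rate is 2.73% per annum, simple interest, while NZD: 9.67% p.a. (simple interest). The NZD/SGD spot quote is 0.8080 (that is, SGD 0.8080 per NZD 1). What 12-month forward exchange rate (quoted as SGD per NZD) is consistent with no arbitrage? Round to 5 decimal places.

0.75687

T = 1 year.
SGD growth factor: 1 + 0.0273×1 = 1.027300.
NZD growth factor: 1 + 0.0967×1 = 1.096700.
CIP: F = S · (grow SGD)/(grow NZD) = 0.808 × 1.027300/1.096700 = 0.7568692 SGD per NZD.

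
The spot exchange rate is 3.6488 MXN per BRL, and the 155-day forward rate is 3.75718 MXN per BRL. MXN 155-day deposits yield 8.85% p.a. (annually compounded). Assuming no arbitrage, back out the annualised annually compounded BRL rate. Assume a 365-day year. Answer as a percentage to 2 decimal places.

1.60%

T = 155/365 years.
CIP gives F = S · g_MXN/g_BRL, so g_MXN/g_BRL = 3.75718/3.6488 = 1.0297029.
MXN growth factor: (1 + 0.0885)^(155/365) = 1.0366675.
That pins the BRL growth at 1.0067637.
Annualise: 1.0067637^(365/155) − 1 = 0.016000 = 1.60%.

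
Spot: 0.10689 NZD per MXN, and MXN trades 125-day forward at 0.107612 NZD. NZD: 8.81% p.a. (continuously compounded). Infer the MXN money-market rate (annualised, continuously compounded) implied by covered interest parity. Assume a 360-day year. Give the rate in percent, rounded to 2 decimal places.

T = 125/360 years.
By CIP, F/S equals the NZD-to-MXN growth ratio: 0.107612/0.10689 = 1.0067546.
The NZD side grows by e^(0.0881×125/360) = 1.031063.
So the MXN growth factor = 1.0241453.
r = ln(1.0241453)/(125/360) = 0.068712 → 6.87%.

6.87%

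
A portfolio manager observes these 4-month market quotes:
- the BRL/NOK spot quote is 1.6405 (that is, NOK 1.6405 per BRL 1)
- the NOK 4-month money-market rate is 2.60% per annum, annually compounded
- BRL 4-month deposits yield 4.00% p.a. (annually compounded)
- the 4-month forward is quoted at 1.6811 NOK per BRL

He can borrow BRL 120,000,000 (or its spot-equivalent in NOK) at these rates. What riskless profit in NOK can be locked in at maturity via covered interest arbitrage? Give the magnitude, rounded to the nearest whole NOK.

T = 4/12 years.
Route A — deposit BRL, sell forward: 120,000,000 × 1.01315940382 × 1.6811 = NOK 204,386,672.85.
Route B — convert at spot, deposit NOK: 120,000,000 × 1.6405 × 1.00859262204 = NOK 198,551,543.57.
The quoted forward overvalues BRL, so borrow NOK, buy BRL at spot, deposit the BRL at 4.00%, and sell the proceeds forward at 1.6811.
The gap between the two covered legs is NOK 5,835,129.

NOK 5,835,129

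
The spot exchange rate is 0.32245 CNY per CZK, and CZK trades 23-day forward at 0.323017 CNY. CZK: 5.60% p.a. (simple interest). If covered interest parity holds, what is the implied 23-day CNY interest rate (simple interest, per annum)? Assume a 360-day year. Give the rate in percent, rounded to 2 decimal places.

8.36%

T = 23/360 years.
CIP gives F = S · g_CNY/g_CZK, so g_CNY/g_CZK = 0.323017/0.32245 = 1.0017584.
The CZK side grows by 1 + 0.0560×23/360 = 1.0035778.
So the CNY growth factor = 1.0053425.
r = (1.0053425 − 1)/(23/360) = 0.083622 → 8.36%.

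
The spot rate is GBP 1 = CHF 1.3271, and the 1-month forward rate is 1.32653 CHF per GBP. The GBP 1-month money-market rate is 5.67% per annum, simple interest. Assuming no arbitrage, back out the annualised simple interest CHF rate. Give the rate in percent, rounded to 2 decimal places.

5.15%

T = 1/12 years.
By CIP, F/S equals the CHF-to-GBP growth ratio: 1.32653/1.3271 = 0.9995705.
GBP growth factor: 1 + 0.0567×1/12 = 1.004725.
So the CHF growth factor = 1.0042935.
r = (1.0042935 − 1)/(1/12) = 0.051522 → 5.15%.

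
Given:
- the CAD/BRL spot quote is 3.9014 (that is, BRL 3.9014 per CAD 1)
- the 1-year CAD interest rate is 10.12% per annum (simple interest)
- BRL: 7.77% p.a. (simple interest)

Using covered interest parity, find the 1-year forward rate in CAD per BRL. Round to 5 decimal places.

T = 1 year.
BRL growth factor: 1 + 0.0777×1 = 1.077700.
Growth of 1 CAD over T: 1 + 0.1012×1 = 1.101200.
Forward (BRL per CAD) = 3.9014 × 1.077700 / 1.101200 = 3.818143.
Quoted the other way: 1/3.818143 = 0.26191 CAD per BRL.

0.26191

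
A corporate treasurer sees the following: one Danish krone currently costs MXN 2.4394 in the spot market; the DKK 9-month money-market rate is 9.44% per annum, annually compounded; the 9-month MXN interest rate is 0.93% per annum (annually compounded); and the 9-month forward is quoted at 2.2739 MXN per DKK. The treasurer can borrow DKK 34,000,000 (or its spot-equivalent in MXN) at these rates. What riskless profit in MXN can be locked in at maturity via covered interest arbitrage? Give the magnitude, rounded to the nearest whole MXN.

T = 9/12 years.
Route A — deposit DKK, sell forward: 34,000,000 × 1.0699957761 × 2.2739 = MXN 82,724,155.44.
Route B — convert at spot, deposit MXN: 34,000,000 × 2.4394 × 1.0069669228 = MXN 83,517,433.79.
The quoted forward undervalues DKK, so borrow DKK, convert to MXN at spot, deposit the MXN at 0.93%, and buy DKK forward at 2.2739 to cover the loan.
The gap between the two covered legs is MXN 793,278.

MXN 793,278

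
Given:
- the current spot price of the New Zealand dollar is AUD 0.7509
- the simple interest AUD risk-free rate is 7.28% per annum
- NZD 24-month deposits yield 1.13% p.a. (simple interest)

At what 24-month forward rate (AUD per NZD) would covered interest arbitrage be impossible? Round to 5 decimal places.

0.84122

T = 2 years.
AUD growth factor: 1 + 0.0728×2 = 1.145600.
NZD accumulates by 1 + 0.0113×2 = 1.022600.
Forward (AUD per NZD) = 0.7509 × 1.145600 / 1.022600 = 0.8412195.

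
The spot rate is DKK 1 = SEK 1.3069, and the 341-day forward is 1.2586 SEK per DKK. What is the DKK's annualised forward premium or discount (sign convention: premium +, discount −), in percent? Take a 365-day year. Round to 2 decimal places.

T = 341/365 years.
DKK trades forward at -3.69577% vs spot over the period.
Annualise by dividing by T: -0.0369577 / (341/365) = -0.039559 → -3.96%.

-3.96%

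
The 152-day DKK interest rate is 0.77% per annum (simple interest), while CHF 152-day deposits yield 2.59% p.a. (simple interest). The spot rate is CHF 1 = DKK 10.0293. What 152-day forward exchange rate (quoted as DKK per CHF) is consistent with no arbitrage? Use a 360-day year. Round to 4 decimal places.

T = 152/360 years.
DKK growth factor: 1 + 0.0077×152/360 = 1.0032511.
CHF accumulates by 1 + 0.0259×152/360 = 1.0109356.
CIP: F = S · (grow DKK)/(grow CHF) = 10.0293 × 1.0032511/1.0109356 = 9.953064 DKK per CHF.

9.9531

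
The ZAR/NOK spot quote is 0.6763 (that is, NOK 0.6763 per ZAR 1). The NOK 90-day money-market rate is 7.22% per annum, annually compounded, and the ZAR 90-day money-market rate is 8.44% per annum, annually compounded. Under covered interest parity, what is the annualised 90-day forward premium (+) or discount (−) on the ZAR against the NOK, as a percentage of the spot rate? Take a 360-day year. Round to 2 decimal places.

-1.13%

T = 90/360 years.
F = S · g_NOK/g_ZAR = 0.6763 × 1.0175809/1.0204633 = 0.6743897.
Annualised premium = (F − S)/S × (1/T) = (0.6743897 − 0.6763)/0.6763 ÷ (90/360) = -1.13%.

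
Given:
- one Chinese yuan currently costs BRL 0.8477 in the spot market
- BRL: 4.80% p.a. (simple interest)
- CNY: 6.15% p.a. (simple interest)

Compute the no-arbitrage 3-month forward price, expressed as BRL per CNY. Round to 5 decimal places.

T = 3/12 years.
Growth of 1 BRL over T: 1 + 0.0480×3/12 = 1.012000.
CNY growth factor: 1 + 0.0615×3/12 = 1.015375.
So F = 0.8477 × 1.012000 / 1.015375 = 0.8448823 (BRL/CNY).

0.84488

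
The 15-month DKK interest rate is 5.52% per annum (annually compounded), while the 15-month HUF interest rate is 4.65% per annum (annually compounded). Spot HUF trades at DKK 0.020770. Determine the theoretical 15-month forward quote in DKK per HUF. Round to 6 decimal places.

0.020986

T = 15/12 years.
Growth of 1 DKK over T: (1 + 0.0552)^(15/12) = 1.0694697.
Growth of 1 HUF over T: (1 + 0.0465)^(15/12) = 1.058459.
CIP: F = S · (grow DKK)/(grow HUF) = 0.02077 × 1.0694697/1.058459 = 0.02098606 DKK per HUF.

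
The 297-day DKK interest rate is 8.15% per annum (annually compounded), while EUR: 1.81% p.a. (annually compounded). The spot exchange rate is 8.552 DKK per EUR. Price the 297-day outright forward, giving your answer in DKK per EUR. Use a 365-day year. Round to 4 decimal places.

8.9829

T = 297/365 years.
DKK growth factor: (1 + 0.0815)^(297/365) = 1.0658285.
Growth of 1 EUR over T: (1 + 0.0181)^(297/365) = 1.0147033.
CIP: F = S · (grow DKK)/(grow EUR) = 8.552 × 1.0658285/1.0147033 = 8.982887 DKK per EUR.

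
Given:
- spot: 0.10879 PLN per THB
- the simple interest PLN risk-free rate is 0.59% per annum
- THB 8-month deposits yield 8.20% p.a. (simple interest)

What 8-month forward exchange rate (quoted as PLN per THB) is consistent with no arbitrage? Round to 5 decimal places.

0.10356

T = 8/12 years.
Growth of 1 PLN over T: 1 + 0.0059×8/12 = 1.0039333.
Growth of 1 THB over T: 1 + 0.0820×8/12 = 1.0546667.
So F = 0.10879 × 1.0039333 / 1.0546667 = 0.1035568 (PLN/THB).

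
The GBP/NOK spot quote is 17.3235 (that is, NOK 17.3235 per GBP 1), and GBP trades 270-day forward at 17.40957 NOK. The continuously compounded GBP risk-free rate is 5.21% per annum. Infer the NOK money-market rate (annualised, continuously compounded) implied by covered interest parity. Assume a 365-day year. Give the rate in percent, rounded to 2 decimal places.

T = 270/365 years.
By CIP, F/S equals the NOK-to-GBP growth ratio: 17.40957/17.3235 = 1.0049684.
The GBP side grows by e^(0.0521×270/365) = 1.039292.
So the NOK growth factor = 1.0444556.
Take logs: ln 1.0444556 / (270/365) = 0.058800, so 5.88%.

5.88%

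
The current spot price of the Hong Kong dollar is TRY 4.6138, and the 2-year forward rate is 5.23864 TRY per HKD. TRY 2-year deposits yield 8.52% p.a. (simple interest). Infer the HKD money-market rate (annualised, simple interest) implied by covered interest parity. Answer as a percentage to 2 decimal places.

1.54%

T = 2 years.
CIP gives F = S · g_TRY/g_HKD, so g_TRY/g_HKD = 5.23864/4.6138 = 1.1354285.
The TRY side grows by 1 + 0.0852×2 = 1.170400.
So the HKD growth factor = 1.0308003.
r = (1.0308003 − 1)/2 = 0.015400 → 1.54%.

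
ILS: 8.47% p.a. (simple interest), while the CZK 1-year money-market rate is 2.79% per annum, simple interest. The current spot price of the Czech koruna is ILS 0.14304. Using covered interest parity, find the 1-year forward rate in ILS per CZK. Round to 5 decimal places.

T = 1 year.
ILS accumulates by 1 + 0.0847×1 = 1.084700.
CZK growth factor: 1 + 0.0279×1 = 1.027900.
So F = 0.14304 × 1.084700 / 1.027900 = 0.1509441 (ILS/CZK).

0.15094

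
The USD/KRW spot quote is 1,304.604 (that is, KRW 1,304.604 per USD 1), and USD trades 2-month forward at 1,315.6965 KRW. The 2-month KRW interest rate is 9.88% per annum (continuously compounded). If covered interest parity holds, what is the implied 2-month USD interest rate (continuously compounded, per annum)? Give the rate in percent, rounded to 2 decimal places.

4.80%

T = 2/12 years.
CIP gives F = S · g_KRW/g_USD, so g_KRW/g_USD = 1315.6965/1304.604 = 1.0085026.
The KRW side grows by e^(0.0988×2/12) = 1.016603.
So the USD growth factor = 1.0080321.
r = ln(1.0080321)/(2/12) = 0.048000 → 4.80%.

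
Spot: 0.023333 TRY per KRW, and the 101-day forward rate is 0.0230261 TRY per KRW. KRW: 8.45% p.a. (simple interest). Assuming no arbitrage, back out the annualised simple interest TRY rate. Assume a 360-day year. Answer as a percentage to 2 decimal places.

3.65%

T = 101/360 years.
CIP gives F = S · g_TRY/g_KRW, so g_TRY/g_KRW = 0.0230261/0.023333 = 0.9868470.
KRW growth factor: 1 + 0.0845×101/360 = 1.0237069.
So the TRY growth factor = 1.0102421.
r = (1.0102421 − 1)/(101/360) = 0.036506 → 3.65%.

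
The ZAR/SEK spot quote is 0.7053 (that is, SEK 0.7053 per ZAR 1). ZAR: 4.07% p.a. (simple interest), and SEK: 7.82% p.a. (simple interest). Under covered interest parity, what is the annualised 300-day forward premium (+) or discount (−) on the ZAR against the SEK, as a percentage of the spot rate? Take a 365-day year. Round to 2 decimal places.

+3.63%

T = 300/365 years.
No-arbitrage forward: 0.7053 × 1.064274 / 1.0334521 = 0.7263350 SEK/ZAR.
Annualised premium = (F − S)/S × (1/T) = (0.7263350 − 0.7053)/0.7053 ÷ (300/365) = 3.63%.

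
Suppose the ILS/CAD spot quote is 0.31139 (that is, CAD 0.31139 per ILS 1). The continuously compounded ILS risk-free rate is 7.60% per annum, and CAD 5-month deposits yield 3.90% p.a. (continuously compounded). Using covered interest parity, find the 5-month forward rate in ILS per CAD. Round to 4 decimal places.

3.2613

T = 5/12 years.
CAD growth factor: e^(0.0390×5/12) = 1.0163827.
ILS growth factor: e^(0.0760×5/12) = 1.0321734.
CIP: F = S · (grow CAD)/(grow ILS) = 0.31139 × 1.0163827/1.0321734 = 0.3066262 CAD per ILS.
Quoted the other way: 1/0.3066262 = 3.2613 ILS per CAD.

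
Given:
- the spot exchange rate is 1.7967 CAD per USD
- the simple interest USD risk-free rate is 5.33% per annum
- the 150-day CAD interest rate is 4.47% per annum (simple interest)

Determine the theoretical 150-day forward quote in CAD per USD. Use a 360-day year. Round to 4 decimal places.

1.7904

T = 150/360 years.
CAD accumulates by 1 + 0.0447×150/360 = 1.018625.
USD growth factor: 1 + 0.0533×150/360 = 1.0222083.
CIP: F = S · (grow CAD)/(grow USD) = 1.7967 × 1.018625/1.0222083 = 1.790402 CAD per USD.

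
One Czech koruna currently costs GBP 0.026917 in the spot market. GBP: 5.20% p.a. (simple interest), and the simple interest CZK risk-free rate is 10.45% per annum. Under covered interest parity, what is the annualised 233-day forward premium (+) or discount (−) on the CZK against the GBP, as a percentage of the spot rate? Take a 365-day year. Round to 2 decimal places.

T = 233/365 years.
No-arbitrage forward: 0.026917 × 1.0331945 / 1.0667082 = 0.026071325 GBP/CZK.
(F − S)/S ÷ T = (0.026071325 − 0.026917)/0.026917/(233/365) = -0.049217 → -4.92%.

-4.92%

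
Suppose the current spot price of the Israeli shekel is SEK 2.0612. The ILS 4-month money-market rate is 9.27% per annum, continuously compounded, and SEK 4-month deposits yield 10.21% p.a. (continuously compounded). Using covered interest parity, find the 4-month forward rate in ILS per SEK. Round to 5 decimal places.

0.48364

T = 4/12 years.
Growth of 1 SEK over T: e^(0.1021×4/12) = 1.0346191.
ILS growth factor: e^(0.0927×4/12) = 1.0313824.
Forward (SEK per ILS) = 2.0612 × 1.0346191 / 1.0313824 = 2.067668.
Quoted the other way: 1/2.067668 = 0.48364 ILS per SEK.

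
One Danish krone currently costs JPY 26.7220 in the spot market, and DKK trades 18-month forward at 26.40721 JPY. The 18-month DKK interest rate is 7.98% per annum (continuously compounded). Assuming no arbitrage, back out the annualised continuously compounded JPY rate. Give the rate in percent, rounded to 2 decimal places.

7.19%

T = 18/12 years.
F/S = 26.40721/26.722 = 0.9882198 = (growth of JPY) / (growth of DKK).
The DKK side grows by e^(0.0798×18/12) = 1.1271587.
Hence g_JPY = 1.1138805.
r = ln(1.1138805)/(18/12) = 0.071900 → 7.19%.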